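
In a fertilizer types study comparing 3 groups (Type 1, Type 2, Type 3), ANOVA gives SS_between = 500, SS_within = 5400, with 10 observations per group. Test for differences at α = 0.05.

df_between = 2, df_within = 27. F = MS_between/MS_within = 250.0/200.0 = 1.25. F_crit ≈ 3.354. Fail to reject H₀.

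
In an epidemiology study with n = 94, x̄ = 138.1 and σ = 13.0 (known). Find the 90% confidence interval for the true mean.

CI = x̄ ± z*(σ/√n) = 138.1 ± 1.645(13.0/√94) = 138.1 ± 2.21 = (135.89, 140.31)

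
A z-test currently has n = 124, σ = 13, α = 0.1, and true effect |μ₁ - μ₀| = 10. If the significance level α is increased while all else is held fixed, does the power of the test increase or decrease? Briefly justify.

Power increases: a larger α lowers the critical value, so more of the H₁ sampling distribution falls in the rejection region.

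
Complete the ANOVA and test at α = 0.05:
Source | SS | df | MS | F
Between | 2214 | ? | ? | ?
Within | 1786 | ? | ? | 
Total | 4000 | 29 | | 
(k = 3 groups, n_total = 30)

df_between = 2, df_within = 27. MS_between = 1107.0, MS_within = 66.15. F = 16.735, F_crit ≈ 3.354. Reject H₀.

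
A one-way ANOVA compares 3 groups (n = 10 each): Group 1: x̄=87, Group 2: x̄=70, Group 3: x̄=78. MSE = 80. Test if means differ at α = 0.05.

Grand mean = 78.33. SS_between = 1446.67, MS_between = 723.33. F = 9.042, F_crit ≈ 3.354. Reject H₀.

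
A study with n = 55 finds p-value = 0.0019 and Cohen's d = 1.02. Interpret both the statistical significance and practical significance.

Statistically significant (p = 0.0019 < 0.05). Cohen's d = 1.02 indicates a large effect size. Both statistical and practical significance should be considered.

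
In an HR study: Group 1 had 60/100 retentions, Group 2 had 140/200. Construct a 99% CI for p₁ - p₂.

p̂₁ = 0.6, p̂₂ = 0.7. Difference = -0.1. CI = (-0.251, 0.051)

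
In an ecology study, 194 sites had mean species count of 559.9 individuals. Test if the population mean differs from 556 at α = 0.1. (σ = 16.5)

z = (x̄ - μ₀)/(σ/√n) = (559.9 - 556)/(16.5/√194) = 3.292. Critical value: ±1.645. Since |3.292| > 1.645, Reject H₀.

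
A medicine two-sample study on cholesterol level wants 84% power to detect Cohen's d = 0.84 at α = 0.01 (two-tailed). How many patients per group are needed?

z_{α/2} = 2.576, z_β = Φ⁻¹(0.84) = 0.994. For large effect (d = 0.84): n per group = 2(z_{α/2} + z_β)²/d² = 2(2.576 + 0.994)²/0.84² = 36.1 → 37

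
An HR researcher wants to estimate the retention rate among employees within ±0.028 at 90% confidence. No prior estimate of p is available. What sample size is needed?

Conservative approach: use p = 0.5 (maximizes p(1-p) = 0.25). n = z²(0.25)/E² = 1.645²×0.25/0.028² = 862.9 → n = 863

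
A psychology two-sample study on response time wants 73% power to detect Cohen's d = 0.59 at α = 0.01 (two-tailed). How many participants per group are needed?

z_{α/2} = 2.576, z_β = Φ⁻¹(0.73) = 0.613. For medium effect (d = 0.59): n per group = 2(z_{α/2} + z_β)²/d² = 2(2.576 + 0.613)²/0.59² = 58.4 → 59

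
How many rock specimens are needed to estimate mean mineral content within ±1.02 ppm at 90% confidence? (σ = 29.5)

n = (z*σ/E)² = (1.645×29.5/1.02)² = 2263.5 → n = 2264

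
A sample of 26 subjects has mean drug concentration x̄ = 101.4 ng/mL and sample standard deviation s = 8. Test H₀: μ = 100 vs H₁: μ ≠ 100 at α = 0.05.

t = (x̄ - μ₀)/(s/√n) = (101.4 - 100)/(8/√26) = 0.892. df = 25, critical t = ±2.06. Fail to reject H₀.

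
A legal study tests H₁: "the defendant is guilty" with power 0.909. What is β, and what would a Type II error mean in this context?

β = 1 - power = 1 - 0.909 = 0.091. A Type II error is failing to reject H₀ when H₀ is false (false negative) — here, failing to conclude that the defendant is guilty when in fact it is true. Consequence: acquitting a guilty person.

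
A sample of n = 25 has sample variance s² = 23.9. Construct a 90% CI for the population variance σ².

df = 24. χ²_{0.05} = 36.415, χ²_{0.95} = 13.848. CI for σ² = ((n-1)s²/χ²_{α/2}, (n-1)s²/χ²_{1-α/2}) = (24·23.9/36.415, 24·23.9/13.848) = (15.75, 41.42)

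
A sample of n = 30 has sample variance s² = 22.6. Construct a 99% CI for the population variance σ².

df = 29. χ²_{0.005} = 52.336, χ²_{0.995} = 13.121. CI for σ² = ((n-1)s²/χ²_{α/2}, (n-1)s²/χ²_{1-α/2}) = (29·22.6/52.336, 29·22.6/13.121) = (12.52, 49.95)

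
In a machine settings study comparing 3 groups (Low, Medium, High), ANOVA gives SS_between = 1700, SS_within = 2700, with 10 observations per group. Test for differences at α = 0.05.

df_between = 2, df_within = 27. F = MS_between/MS_within = 850.0/100.0 = 8.5. F_crit ≈ 3.354. Reject H₀. At least one mean differs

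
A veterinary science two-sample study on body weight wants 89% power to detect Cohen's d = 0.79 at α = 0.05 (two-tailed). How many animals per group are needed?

z_{α/2} = 1.96, z_β = Φ⁻¹(0.89) = 1.227. For medium effect (d = 0.79): n per group = 2(z_{α/2} + z_β)²/d² = 2(1.96 + 1.227)²/0.79² = 32.5 → 33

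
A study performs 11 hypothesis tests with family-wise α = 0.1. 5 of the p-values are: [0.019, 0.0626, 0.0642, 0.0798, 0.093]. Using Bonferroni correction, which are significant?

Bonferroni α = 0.1/11 = 0.00909. None of the given p-values are significant.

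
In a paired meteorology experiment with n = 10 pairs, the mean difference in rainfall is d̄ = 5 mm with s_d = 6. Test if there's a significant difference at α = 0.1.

t = d̄/(s_d/√n) = 5/(6/√10) = 2.635. df = 9, critical t = ±1.833. Reject H₀.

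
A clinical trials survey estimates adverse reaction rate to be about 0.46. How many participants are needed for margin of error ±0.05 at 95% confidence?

n = z²p(1-p)/E² = 1.96²×0.46×0.54/0.05² = 381.7 → n = 382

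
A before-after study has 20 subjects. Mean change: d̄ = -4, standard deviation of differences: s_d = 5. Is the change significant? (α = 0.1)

t = d̄/(s_d/√n) = -4/(5/√20) = -3.578. df = 19, critical t = ±1.729. Reject H₀.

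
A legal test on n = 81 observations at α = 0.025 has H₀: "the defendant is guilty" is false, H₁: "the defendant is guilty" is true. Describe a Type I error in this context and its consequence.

Type I error: rejecting H₀ when it is true — concluding that the defendant is guilty when in fact it is not. Consequence: convicting an innocent person.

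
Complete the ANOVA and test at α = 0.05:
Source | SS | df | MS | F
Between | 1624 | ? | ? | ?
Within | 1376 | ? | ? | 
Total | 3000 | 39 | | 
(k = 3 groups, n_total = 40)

df_between = 2, df_within = 37. MS_between = 812.0, MS_within = 37.19. F = 21.834, F_crit ≈ 3.252. Reject H₀.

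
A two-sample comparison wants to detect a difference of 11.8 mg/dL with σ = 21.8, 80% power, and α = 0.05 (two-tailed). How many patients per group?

n per group = 2(z_α/2 + z_β)²σ²/d² = 2×(1.96 + 0.84)²×21.8²/11.8² = 53.5 → n = 54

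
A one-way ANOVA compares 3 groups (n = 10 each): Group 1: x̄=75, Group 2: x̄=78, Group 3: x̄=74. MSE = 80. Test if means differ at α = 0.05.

Grand mean = 75.67. SS_between = 86.67, MS_between = 43.33. F = 0.542, F_crit ≈ 3.354. Fail to reject H₀.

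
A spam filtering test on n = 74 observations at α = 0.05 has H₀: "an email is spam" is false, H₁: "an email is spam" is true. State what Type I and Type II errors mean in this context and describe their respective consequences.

Type I (false positive): concluding that an email is spam when it is not — a legitimate email is sent to the spam folder and the user misses it. Type II (false negative): failing to conclude that an email is spam when it is — a spam email lands in the inbox. Which is costlier depends on domain priorities and is a judgement call rather than a statistical fact.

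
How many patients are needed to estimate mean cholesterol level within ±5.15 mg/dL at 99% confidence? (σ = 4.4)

n = (z*σ/E)² = (2.576×4.4/5.15)² = 4.8 → n = 5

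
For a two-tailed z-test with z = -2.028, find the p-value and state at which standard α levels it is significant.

p = 2·P(Z > |-2.028|) = 2·(1 - Φ(2.028)) ≈ 0.0426. Significant at α = 0.1; Significant at α = 0.05.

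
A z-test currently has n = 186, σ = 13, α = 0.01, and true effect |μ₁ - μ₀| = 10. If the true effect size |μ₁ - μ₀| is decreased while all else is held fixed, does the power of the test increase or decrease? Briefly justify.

Power decreases: a smaller true effect decreases the non-centrality λ = |μ₁ - μ₀|/(σ/√n).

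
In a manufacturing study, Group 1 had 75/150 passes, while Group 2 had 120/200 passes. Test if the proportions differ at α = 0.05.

p̂₁ = 0.5, p̂₂ = 0.6, pooled p̂ = 0.557. z = -1.864. Critical: ±1.96. Fail to reject H₀.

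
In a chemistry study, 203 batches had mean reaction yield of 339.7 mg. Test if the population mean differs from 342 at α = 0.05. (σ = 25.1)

z = (x̄ - μ₀)/(σ/√n) = (339.7 - 342)/(25.1/√203) = -1.306. Critical value: ±1.96. Since |-1.306| ≤ 1.96, Fail to reject H₀.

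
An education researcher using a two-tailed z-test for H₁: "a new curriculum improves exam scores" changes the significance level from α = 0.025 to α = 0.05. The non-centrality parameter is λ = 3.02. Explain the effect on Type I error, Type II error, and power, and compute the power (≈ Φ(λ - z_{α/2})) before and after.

Increasing α from 0.025 to 0.05:
• Type I error rate increases (α is the Type I rate by definition).
• Critical value moves from z_{α/2} = 2.241 to 1.96, so power = Φ(λ - z_{α/2}) goes from Φ(3.02 - 2.241) = 0.782 to Φ(3.02 - 1.96) = 0.855.
• Type II error rate β = 1 - power therefore decreases (0.218 → 0.145).
Appropriate when false negatives are costly — here, keeping the old curriculum when the new one would have helped students.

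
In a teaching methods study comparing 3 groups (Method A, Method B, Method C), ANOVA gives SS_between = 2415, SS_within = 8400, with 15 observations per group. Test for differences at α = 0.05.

df_between = 2, df_within = 42. F = MS_between/MS_within = 1207.5/200.0 = 6.037. F_crit ≈ 3.22. Reject H₀. At least one mean differs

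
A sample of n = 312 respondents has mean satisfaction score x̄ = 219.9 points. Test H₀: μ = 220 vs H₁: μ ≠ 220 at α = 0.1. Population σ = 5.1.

z = (x̄ - μ₀)/(σ/√n) = (219.9 - 220)/(5.1/√312) = -0.346. Critical value: ±1.645. Since |-0.346| ≤ 1.645, Fail to reject H₀.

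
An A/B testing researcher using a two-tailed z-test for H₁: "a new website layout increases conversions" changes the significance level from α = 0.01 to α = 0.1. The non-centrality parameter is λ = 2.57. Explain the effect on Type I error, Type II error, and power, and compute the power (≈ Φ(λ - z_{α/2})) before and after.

Increasing α from 0.01 to 0.1:
• Type I error rate increases (α is the Type I rate by definition).
• Critical value moves from z_{α/2} = 2.576 to 1.645, so power = Φ(λ - z_{α/2}) goes from Φ(2.57 - 2.576) = 0.498 to Φ(2.57 - 1.645) = 0.823.
• Type II error rate β = 1 - power therefore decreases (0.502 → 0.177).
Appropriate when false negatives are costly — here, discarding a layout that would have improved conversions — lost revenue.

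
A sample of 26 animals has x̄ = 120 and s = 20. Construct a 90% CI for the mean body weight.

CI = x̄ ± t*(s/√n) = 120 ± 1.708(20/√26) = (113.3, 126.7)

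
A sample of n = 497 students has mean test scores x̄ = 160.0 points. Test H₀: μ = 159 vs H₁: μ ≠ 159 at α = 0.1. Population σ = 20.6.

z = (x̄ - μ₀)/(σ/√n) = (160.0 - 159)/(20.6/√497) = 1.082. Critical value: ±1.645. Since |1.082| ≤ 1.645, Fail to reject H₀.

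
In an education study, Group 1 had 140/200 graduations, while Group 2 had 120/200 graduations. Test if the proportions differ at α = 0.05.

p̂₁ = 0.7, p̂₂ = 0.6, pooled p̂ = 0.65. z = 2.097. Critical: ±1.96. Reject H₀.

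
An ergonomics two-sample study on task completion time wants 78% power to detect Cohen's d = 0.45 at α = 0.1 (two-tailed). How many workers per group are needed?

z_{α/2} = 1.645, z_β = Φ⁻¹(0.78) = 0.772. For small effect (d = 0.45): n per group = 2(z_{α/2} + z_β)²/d² = 2(1.645 + 0.772)²/0.45² = 57.7 → 58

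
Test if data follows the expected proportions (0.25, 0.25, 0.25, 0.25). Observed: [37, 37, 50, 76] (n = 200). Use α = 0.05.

Expected: [50.0, 50.0, 50.0, 50.0]. χ² = 20.28. df = 3, critical = 7.815. Reject H₀.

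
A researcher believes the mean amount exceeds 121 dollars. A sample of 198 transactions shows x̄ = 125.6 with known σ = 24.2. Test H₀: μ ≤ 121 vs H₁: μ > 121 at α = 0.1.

z = 2.675. Critical value: 1.28. Reject H₀.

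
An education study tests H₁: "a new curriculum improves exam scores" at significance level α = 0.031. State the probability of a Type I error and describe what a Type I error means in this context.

P(Type I error) = α = 0.031. A Type I error is rejecting H₀ when H₀ is actually true (false positive) — here, concluding that a new curriculum improves exam scores when in fact this is not the case. Consequence: adopting a curriculum that gives no real benefit — disruption for nothing.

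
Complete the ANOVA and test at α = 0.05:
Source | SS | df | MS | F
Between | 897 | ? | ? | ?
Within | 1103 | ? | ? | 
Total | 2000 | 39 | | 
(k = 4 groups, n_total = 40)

df_between = 3, df_within = 36. MS_between = 299.0, MS_within = 30.64. F = 9.759, F_crit ≈ 2.866. Reject H₀.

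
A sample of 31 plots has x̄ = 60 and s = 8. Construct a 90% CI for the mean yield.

CI = x̄ ± t*(s/√n) = 60 ± 1.697(8/√31) = (57.56, 62.44)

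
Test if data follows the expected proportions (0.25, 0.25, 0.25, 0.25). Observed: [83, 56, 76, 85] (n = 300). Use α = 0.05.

Expected: [75.0, 75.0, 75.0, 75.0]. χ² = 7.013. df = 3, critical = 7.815. Fail to reject H₀.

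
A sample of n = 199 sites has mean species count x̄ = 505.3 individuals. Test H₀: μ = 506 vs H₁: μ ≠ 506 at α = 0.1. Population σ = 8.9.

z = (x̄ - μ₀)/(σ/√n) = (505.3 - 506)/(8.9/√199) = -1.11. Critical value: ±1.645. Since |-1.11| ≤ 1.645, Fail to reject H₀.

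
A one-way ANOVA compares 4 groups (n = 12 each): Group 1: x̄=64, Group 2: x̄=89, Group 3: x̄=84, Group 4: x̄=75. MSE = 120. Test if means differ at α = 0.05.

Grand mean = 78.0. SS_between = 4344.0, MS_between = 1448.0. F = 12.067, F_crit ≈ 2.816. Reject H₀.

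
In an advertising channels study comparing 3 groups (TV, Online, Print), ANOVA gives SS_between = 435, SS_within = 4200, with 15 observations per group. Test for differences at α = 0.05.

df_between = 2, df_within = 42. F = MS_between/MS_within = 217.5/100.0 = 2.175. F_crit ≈ 3.22. Fail to reject H₀.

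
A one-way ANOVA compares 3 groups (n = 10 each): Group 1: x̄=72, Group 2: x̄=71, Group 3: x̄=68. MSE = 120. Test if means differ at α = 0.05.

Grand mean = 70.33. SS_between = 86.67, MS_between = 43.33. F = 0.361, F_crit ≈ 3.354. Fail to reject H₀.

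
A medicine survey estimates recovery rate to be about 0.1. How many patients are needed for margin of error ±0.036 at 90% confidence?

n = z²p(1-p)/E² = 1.645²×0.1×0.9/0.036² = 187.9 → n = 188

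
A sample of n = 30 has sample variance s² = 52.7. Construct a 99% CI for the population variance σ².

df = 29. χ²_{0.005} = 52.336, χ²_{0.995} = 13.121. CI for σ² = ((n-1)s²/χ²_{α/2}, (n-1)s²/χ²_{1-α/2}) = (29·52.7/52.336, 29·52.7/13.121) = (29.2, 116.48)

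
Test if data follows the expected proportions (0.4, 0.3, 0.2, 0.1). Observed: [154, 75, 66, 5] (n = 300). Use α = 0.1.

Expected: [120.0, 90.0, 60.0, 30.0]. χ² = 33.567. df = 3, critical = 6.251. Reject H₀.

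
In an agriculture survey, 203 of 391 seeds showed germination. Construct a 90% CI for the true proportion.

p̂ = 0.519. CI = p̂ ± z*√(p̂(1-p̂)/n) = (0.478, 0.561)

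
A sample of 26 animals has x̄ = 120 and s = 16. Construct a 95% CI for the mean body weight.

CI = x̄ ± t*(s/√n) = 120 ± 2.06(16/√26) = (113.54, 126.46)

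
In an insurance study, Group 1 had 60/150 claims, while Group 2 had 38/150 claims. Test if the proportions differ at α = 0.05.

p̂₁ = 0.4, p̂₂ = 0.253, pooled p̂ = 0.327. z = 2.708. Critical: ±1.96. Reject H₀.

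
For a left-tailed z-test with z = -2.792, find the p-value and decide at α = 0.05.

p = P(Z < -2.792) = Φ(-2.792) ≈ 0.0026. Since p < 0.05, reject H₀ (significant) at α = 0.05.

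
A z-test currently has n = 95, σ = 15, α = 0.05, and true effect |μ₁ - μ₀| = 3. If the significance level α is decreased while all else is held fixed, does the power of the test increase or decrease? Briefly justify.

Power decreases: a smaller α raises the critical value, so less of the H₁ sampling distribution falls in the rejection region.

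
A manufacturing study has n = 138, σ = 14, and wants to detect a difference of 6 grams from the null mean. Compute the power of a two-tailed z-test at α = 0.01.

SE = σ/√n = 14/√138 = 1.192. Non-centrality λ = d/SE = 6/1.192 = 5.035. Power ≈ Φ(λ - z_{α/2}) = Φ(5.035 - 2.576) = Φ(2.459) = 0.993.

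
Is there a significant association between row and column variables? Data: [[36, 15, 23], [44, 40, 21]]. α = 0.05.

χ² = 7.099. df = 2, critical = 5.991. Reject H₀. Variables are dependent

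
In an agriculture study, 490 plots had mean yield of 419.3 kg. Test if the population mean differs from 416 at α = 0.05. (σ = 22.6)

z = (x̄ - μ₀)/(σ/√n) = (419.3 - 416)/(22.6/√490) = 3.232. Critical value: ±1.96. Since |3.232| > 1.96, Reject H₀.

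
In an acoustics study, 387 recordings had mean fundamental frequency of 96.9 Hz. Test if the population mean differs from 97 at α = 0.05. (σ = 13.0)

z = (x̄ - μ₀)/(σ/√n) = (96.9 - 97)/(13.0/√387) = -0.151. Critical value: ±1.96. Since |-0.151| ≤ 1.96, Fail to reject H₀.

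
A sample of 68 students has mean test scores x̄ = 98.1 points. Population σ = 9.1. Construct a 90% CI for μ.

CI = x̄ ± z*(σ/√n) = 98.1 ± 1.645(9.1/√68) = 98.1 ± 1.82 = (96.28, 99.92)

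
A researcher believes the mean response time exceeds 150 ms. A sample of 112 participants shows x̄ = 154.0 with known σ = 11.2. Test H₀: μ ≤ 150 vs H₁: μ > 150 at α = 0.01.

z = 3.78. Critical value: 2.33. Reject H₀.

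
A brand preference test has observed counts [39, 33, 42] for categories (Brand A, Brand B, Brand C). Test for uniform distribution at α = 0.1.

Expected = 38 each. χ² = Σ(O-E)²/E = 1.105. df = 2, critical value = 4.605. Fail to reject H₀.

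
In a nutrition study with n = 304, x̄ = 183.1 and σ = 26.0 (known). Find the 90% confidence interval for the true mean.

CI = x̄ ± z*(σ/√n) = 183.1 ± 1.645(26.0/√304) = 183.1 ± 2.45 = (180.65, 185.55)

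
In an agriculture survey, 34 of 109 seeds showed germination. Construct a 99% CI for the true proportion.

p̂ = 0.312. CI = p̂ ± z*√(p̂(1-p̂)/n) = (0.198, 0.426)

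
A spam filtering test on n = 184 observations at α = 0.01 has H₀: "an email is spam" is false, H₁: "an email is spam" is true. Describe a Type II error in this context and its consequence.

Type II error: failing to reject H₀ when it is false — concluding that an email is spam is not supported when in fact it is. Consequence: a spam email lands in the inbox.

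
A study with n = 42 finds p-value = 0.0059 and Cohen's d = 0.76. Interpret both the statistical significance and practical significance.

Statistically significant (p = 0.0059 < 0.05). Cohen's d = 0.76 indicates a medium effect size. Both statistical and practical significance should be considered.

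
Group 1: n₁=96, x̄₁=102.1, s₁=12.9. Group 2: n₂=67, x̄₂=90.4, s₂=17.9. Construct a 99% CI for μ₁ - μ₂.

Difference = 11.7. SE = √(12.9²/96 + 17.9²/67) = 2.553. CI = (5.12, 18.28)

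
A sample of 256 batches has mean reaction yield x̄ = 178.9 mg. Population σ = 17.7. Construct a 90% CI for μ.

CI = x̄ ± z*(σ/√n) = 178.9 ± 1.645(17.7/√256) = 178.9 ± 1.82 = (177.08, 180.72)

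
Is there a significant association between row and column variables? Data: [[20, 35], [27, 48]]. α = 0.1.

χ² = 0.002. df = 1, critical = 2.706. Fail to reject H₀. No evidence of dependence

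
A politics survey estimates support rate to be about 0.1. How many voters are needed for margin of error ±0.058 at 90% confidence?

n = z²p(1-p)/E² = 1.645²×0.1×0.9/0.058² = 72.4 → n = 73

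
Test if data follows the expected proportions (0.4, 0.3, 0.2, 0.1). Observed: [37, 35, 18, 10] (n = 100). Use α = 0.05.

Expected: [40.0, 30.0, 20.0, 10.0]. χ² = 1.258. df = 3, critical = 7.815. Fail to reject H₀.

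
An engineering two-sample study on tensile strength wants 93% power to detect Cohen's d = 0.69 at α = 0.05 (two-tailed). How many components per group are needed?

z_{α/2} = 1.96, z_β = Φ⁻¹(0.93) = 1.476. For medium effect (d = 0.69): n per group = 2(z_{α/2} + z_β)²/d² = 2(1.96 + 1.476)²/0.69² = 49.6 → 50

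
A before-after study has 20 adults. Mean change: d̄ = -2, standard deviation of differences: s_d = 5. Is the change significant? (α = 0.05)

t = d̄/(s_d/√n) = -2/(5/√20) = -1.789. df = 19, critical t = ±2.093. Fail to reject H₀.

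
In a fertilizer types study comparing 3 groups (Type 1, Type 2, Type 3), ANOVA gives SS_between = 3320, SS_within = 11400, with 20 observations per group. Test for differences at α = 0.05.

df_between = 2, df_within = 57. F = MS_between/MS_within = 1660.0/200.0 = 8.3. F_crit ≈ 3.159. Reject H₀. At least one mean differs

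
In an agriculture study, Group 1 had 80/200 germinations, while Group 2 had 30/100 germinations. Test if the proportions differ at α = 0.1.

p̂₁ = 0.4, p̂₂ = 0.3, pooled p̂ = 0.367. z = 1.694. Critical: ±1.645. Reject H₀.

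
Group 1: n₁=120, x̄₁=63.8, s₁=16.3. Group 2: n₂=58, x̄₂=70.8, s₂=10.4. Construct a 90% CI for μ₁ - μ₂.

Difference = -7.0. SE = √(16.3²/120 + 10.4²/58) = 2.02. CI = (-10.32, -3.68)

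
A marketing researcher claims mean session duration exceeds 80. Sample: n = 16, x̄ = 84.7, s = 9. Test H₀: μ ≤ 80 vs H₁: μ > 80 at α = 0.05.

t = (84.7 - 80)/(9/√16) = 2.089, df = 15. Critical t = 1.753. Reject H₀.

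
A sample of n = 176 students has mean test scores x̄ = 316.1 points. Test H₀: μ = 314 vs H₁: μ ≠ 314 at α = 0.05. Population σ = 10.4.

z = (x̄ - μ₀)/(σ/√n) = (316.1 - 314)/(10.4/√176) = 2.679. Critical value: ±1.96. Since |2.679| > 1.96, Reject H₀.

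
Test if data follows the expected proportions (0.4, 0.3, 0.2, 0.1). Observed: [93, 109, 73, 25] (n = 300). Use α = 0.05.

Expected: [120.0, 90.0, 60.0, 30.0]. χ² = 13.736. df = 3, critical = 7.815. Reject H₀.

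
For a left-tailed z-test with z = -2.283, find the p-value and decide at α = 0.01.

p = P(Z < -2.283) = Φ(-2.283) ≈ 0.0112. Since p ≥ 0.01, fail to reject H₀ (not significant) at α = 0.01.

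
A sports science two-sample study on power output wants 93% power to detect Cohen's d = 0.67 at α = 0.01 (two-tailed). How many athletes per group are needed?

z_{α/2} = 2.576, z_β = Φ⁻¹(0.93) = 1.476. For medium effect (d = 0.67): n per group = 2(z_{α/2} + z_β)²/d² = 2(2.576 + 1.476)²/0.67² = 73.2 → 74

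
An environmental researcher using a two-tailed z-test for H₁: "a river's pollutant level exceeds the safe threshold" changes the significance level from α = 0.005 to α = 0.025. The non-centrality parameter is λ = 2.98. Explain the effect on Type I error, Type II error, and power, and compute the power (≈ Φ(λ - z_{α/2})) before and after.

Increasing α from 0.005 to 0.025:
• Type I error rate increases (α is the Type I rate by definition).
• Critical value moves from z_{α/2} = 2.807 to 2.241, so power = Φ(λ - z_{α/2}) goes from Φ(2.98 - 2.807) = 0.569 to Φ(2.98 - 2.241) = 0.77.
• Type II error rate β = 1 - power therefore decreases (0.431 → 0.23).
Appropriate when false negatives are costly — here, allowing unsafe pollution to continue.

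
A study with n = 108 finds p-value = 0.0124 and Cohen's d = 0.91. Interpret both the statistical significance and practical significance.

Statistically significant (p = 0.0124 < 0.05). Cohen's d = 0.91 indicates a large effect size. Both statistical and practical significance should be considered.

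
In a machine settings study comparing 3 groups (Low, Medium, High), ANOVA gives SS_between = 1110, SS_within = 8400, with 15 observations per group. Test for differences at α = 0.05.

df_between = 2, df_within = 42. F = MS_between/MS_within = 555.0/200.0 = 2.775. F_crit ≈ 3.22. Fail to reject H₀.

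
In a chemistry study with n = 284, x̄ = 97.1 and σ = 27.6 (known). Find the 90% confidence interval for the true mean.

CI = x̄ ± z*(σ/√n) = 97.1 ± 1.645(27.6/√284) = 97.1 ± 2.69 = (94.41, 99.79)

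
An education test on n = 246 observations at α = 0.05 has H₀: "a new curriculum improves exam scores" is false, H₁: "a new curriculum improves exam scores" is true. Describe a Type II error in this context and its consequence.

Type II error: failing to reject H₀ when it is false — concluding that a new curriculum improves exam scores is not supported when in fact it is. Consequence: keeping the old curriculum when the new one would have helped students.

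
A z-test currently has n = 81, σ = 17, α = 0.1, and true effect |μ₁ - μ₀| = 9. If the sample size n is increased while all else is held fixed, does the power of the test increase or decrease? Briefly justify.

Power increases: a larger n shrinks the standard error σ/√n, moving the sampling distribution under H₁ further from the critical value.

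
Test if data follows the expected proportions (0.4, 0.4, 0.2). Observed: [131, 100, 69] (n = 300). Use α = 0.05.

Expected: [120.0, 120.0, 60.0]. χ² = 5.692. df = 2, critical = 5.991. Fail to reject H₀.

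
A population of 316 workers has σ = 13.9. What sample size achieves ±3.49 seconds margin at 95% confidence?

Without FPC: n₀ = (1.96×13.9/3.49)² = 60.938. With FPC: n = n₀N/(n₀+N-1) = 51.2 → n = 52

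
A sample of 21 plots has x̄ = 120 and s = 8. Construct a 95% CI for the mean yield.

CI = x̄ ± t*(s/√n) = 120 ± 2.086(8/√21) = (116.36, 123.64)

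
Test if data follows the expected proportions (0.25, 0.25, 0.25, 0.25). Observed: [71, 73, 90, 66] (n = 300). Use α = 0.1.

Expected: [75.0, 75.0, 75.0, 75.0]. χ² = 4.347. df = 3, critical = 6.251. Fail to reject H₀.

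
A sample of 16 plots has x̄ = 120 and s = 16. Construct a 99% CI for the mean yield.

CI = x̄ ± t*(s/√n) = 120 ± 2.947(16/√16) = (108.21, 131.79)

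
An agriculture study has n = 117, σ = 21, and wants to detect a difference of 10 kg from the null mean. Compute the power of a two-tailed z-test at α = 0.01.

SE = σ/√n = 21/√117 = 1.941. Non-centrality λ = d/SE = 10/1.941 = 5.151. Power ≈ Φ(λ - z_{α/2}) = Φ(5.151 - 2.576) = Φ(2.575) = 0.995.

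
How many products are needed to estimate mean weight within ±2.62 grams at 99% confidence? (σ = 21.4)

n = (z*σ/E)² = (2.576×21.4/2.62)² = 442.7 → n = 443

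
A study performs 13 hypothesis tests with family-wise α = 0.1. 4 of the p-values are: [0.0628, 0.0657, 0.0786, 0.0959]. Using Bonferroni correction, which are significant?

Bonferroni α = 0.1/13 = 0.00769. None of the given p-values are significant.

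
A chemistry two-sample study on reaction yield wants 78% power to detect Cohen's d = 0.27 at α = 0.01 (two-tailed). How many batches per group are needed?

z_{α/2} = 2.576, z_β = Φ⁻¹(0.78) = 0.772. For small effect (d = 0.27): n per group = 2(z_{α/2} + z_β)²/d² = 2(2.576 + 0.772)²/0.27² = 307.5 → 308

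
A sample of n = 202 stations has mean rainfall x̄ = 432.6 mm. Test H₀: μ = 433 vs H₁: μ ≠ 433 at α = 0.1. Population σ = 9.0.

z = (x̄ - μ₀)/(σ/√n) = (432.6 - 433)/(9.0/√202) = -0.632. Critical value: ±1.645. Since |-0.632| ≤ 1.645, Fail to reject H₀.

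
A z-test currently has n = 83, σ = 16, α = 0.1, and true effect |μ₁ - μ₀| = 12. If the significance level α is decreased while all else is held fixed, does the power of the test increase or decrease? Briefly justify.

Power decreases: a smaller α raises the critical value, so less of the H₁ sampling distribution falls in the rejection region.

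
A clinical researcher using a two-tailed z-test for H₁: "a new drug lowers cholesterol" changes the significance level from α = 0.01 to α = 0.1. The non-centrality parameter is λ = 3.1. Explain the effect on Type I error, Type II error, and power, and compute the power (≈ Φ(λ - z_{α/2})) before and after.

Increasing α from 0.01 to 0.1:
• Type I error rate increases (α is the Type I rate by definition).
• Critical value moves from z_{α/2} = 2.576 to 1.645, so power = Φ(λ - z_{α/2}) goes from Φ(3.1 - 2.576) = 0.7 to Φ(3.1 - 1.645) = 0.927.
• Type II error rate β = 1 - power therefore decreases (0.3 → 0.073).
Appropriate when false negatives are costly — here, shelving an effective drug — patients miss out on a treatment that would have helped.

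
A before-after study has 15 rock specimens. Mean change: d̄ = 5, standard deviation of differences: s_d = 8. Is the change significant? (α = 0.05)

t = d̄/(s_d/√n) = 5/(8/√15) = 2.421. df = 14, critical t = ±2.145. Reject H₀.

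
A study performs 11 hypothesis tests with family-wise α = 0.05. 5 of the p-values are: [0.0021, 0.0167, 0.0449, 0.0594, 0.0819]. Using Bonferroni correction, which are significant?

Bonferroni α = 0.05/11 = 0.00455. Significant p-values: [0.0021]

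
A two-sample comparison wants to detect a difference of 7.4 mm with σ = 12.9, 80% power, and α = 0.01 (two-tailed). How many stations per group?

n per group = 2(z_α/2 + z_β)²σ²/d² = 2×(2.576 + 0.84)²×12.9²/7.4² = 70.9 → n = 71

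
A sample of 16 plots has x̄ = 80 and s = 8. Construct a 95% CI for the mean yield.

CI = x̄ ± t*(s/√n) = 80 ± 2.131(8/√16) = (75.74, 84.26)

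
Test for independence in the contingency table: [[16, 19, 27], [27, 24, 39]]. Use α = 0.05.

χ² = 0.434. df = 2, critical = 5.991. Fail to reject H₀. No evidence of dependence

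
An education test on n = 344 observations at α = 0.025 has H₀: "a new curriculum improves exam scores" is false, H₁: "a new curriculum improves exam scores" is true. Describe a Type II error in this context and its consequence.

Type II error: failing to reject H₀ when it is false — concluding that a new curriculum improves exam scores is not supported when in fact it is. Consequence: keeping the old curriculum when the new one would have helped students.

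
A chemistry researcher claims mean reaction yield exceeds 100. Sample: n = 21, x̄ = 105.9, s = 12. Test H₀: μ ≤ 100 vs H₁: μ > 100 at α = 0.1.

t = (105.9 - 100)/(12/√21) = 2.253, df = 20. Critical t = 1.325. Reject H₀.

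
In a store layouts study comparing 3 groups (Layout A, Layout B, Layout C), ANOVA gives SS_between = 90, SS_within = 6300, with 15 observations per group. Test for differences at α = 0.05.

df_between = 2, df_within = 42. F = MS_between/MS_within = 45.0/150.0 = 0.3. F_crit ≈ 3.22. Fail to reject H₀.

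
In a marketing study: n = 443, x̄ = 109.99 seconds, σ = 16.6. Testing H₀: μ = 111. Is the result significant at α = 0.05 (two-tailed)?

z = (109.99 - 111)/(16.6/√443) = -1.281. Since |z| ≤ 1.96, not significant at α = 0.05.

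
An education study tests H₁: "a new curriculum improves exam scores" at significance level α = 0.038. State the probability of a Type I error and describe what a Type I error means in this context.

P(Type I error) = α = 0.038. A Type I error is rejecting H₀ when H₀ is actually true (false positive) — here, concluding that a new curriculum improves exam scores when in fact this is not the case. Consequence: adopting a curriculum that gives no real benefit — disruption for nothing.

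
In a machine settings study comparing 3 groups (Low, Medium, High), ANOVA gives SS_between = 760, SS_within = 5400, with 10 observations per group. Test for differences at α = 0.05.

df_between = 2, df_within = 27. F = MS_between/MS_within = 380.0/200.0 = 1.9. F_crit ≈ 3.354. Fail to reject H₀.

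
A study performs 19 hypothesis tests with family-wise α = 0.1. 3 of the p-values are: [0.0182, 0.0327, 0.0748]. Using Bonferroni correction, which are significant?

Bonferroni α = 0.1/19 = 0.00526. None of the given p-values are significant.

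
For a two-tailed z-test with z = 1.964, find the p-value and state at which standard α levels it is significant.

p = 2·P(Z > |1.964|) = 2·(1 - Φ(1.964)) ≈ 0.0495. Significant at α = 0.1; Significant at α = 0.05.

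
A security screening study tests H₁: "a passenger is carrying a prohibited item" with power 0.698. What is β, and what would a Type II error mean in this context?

β = 1 - power = 1 - 0.698 = 0.302. A Type II error is failing to reject H₀ when H₀ is false (false negative) — here, failing to conclude that a passenger is carrying a prohibited item when in fact it is true. Consequence: letting a prohibited item through — security breach.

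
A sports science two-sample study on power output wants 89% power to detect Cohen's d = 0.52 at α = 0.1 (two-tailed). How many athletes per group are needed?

z_{α/2} = 1.645, z_β = Φ⁻¹(0.89) = 1.227. For medium effect (d = 0.52): n per group = 2(z_{α/2} + z_β)²/d² = 2(1.645 + 1.227)²/0.52² = 61.01 → 62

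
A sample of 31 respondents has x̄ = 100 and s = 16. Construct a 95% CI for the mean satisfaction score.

CI = x̄ ± t*(s/√n) = 100 ± 2.042(16/√31) = (94.13, 105.87)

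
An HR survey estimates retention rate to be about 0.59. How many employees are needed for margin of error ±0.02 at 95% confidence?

n = z²p(1-p)/E² = 1.96²×0.59×0.41/0.02² = 2323.2 → n = 2324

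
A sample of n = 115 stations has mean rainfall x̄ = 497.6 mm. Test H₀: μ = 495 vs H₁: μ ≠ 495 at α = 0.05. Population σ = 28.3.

z = (x̄ - μ₀)/(σ/√n) = (497.6 - 495)/(28.3/√115) = 0.985. Critical value: ±1.96. Since |0.985| ≤ 1.96, Fail to reject H₀.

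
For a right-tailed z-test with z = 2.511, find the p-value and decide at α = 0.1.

p = P(Z > 2.511) = 1 - Φ(2.511) ≈ 0.006. Since p < 0.1, reject H₀ (significant) at α = 0.1.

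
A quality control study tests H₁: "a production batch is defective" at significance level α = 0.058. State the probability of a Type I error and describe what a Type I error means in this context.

P(Type I error) = α = 0.058. A Type I error is rejecting H₀ when H₀ is actually true (false positive) — here, concluding that a production batch is defective when in fact this is not the case. Consequence: scrapping a good batch — wasted material and cost for no reason.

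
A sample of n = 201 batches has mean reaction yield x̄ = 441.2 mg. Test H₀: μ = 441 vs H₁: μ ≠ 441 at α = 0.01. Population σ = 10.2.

z = (x̄ - μ₀)/(σ/√n) = (441.2 - 441)/(10.2/√201) = 0.278. Critical value: ±2.576. Since |0.278| ≤ 2.576, Fail to reject H₀.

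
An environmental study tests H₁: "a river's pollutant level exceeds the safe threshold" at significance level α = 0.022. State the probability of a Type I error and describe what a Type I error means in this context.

P(Type I error) = α = 0.022. A Type I error is rejecting H₀ when H₀ is actually true (false positive) — here, concluding that a river's pollutant level exceeds the safe threshold when in fact this is not the case. Consequence: shutting down a compliant factory unnecessarily.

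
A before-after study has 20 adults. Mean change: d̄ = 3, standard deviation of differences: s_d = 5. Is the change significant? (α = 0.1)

t = d̄/(s_d/√n) = 3/(5/√20) = 2.683. df = 19, critical t = ±1.729. Reject H₀.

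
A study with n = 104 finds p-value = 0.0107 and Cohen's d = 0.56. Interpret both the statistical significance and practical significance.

Statistically significant (p = 0.0107 < 0.05). Cohen's d = 0.56 indicates a medium effect size. Both statistical and practical significance should be considered.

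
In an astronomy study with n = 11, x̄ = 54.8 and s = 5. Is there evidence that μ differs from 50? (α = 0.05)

t = (x̄ - μ₀)/(s/√n) = (54.8 - 50)/(5/√11) = 3.184. df = 10, critical t = ±2.228. Reject H₀.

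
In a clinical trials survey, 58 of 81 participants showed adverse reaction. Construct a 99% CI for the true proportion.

p̂ = 0.716. CI = p̂ ± z*√(p̂(1-p̂)/n) = (0.587, 0.845)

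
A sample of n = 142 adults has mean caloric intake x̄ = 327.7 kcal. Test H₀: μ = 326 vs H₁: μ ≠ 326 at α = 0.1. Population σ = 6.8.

z = (x̄ - μ₀)/(σ/√n) = (327.7 - 326)/(6.8/√142) = 2.979. Critical value: ±1.645. Since |2.979| > 1.645, Reject H₀.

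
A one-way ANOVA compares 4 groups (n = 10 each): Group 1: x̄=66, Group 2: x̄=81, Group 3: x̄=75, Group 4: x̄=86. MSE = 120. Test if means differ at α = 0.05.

Grand mean = 77.0. SS_between = 2220.0, MS_between = 740.0. F = 6.167, F_crit ≈ 2.866. Reject H₀.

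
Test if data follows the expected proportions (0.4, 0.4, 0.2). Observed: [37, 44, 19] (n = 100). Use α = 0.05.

Expected: [40.0, 40.0, 20.0]. χ² = 0.675. df = 2, critical = 5.991. Fail to reject H₀.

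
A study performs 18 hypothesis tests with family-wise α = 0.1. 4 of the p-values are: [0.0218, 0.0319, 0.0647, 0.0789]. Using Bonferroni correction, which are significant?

Bonferroni α = 0.1/18 = 0.00556. None of the given p-values are significant.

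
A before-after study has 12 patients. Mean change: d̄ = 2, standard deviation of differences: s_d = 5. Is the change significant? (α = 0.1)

t = d̄/(s_d/√n) = 2/(5/√12) = 1.386. df = 11, critical t = ±1.796. Fail to reject H₀.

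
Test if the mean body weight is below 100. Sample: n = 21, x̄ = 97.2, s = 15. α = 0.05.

t = (97.2 - 100)/(15/√21) = -0.855, df = 20. Critical t = -1.725. Fail to reject H₀.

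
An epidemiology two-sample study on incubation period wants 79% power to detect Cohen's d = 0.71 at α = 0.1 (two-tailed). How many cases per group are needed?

z_{α/2} = 1.645, z_β = Φ⁻¹(0.79) = 0.806. For medium effect (d = 0.71): n per group = 2(z_{α/2} + z_β)²/d² = 2(1.645 + 0.806)²/0.71² = 23.8 → 24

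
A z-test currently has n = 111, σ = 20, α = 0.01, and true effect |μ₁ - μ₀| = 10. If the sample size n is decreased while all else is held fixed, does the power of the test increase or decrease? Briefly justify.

Power decreases: a smaller n inflates the standard error σ/√n, pulling the sampling distribution under H₁ back toward the critical value.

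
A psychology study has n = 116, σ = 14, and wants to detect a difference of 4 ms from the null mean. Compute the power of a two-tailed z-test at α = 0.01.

SE = σ/√n = 14/√116 = 1.3. Non-centrality λ = d/SE = 4/1.3 = 3.077. Power ≈ Φ(λ - z_{α/2}) = Φ(3.077 - 2.576) = Φ(0.501) = 0.692.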